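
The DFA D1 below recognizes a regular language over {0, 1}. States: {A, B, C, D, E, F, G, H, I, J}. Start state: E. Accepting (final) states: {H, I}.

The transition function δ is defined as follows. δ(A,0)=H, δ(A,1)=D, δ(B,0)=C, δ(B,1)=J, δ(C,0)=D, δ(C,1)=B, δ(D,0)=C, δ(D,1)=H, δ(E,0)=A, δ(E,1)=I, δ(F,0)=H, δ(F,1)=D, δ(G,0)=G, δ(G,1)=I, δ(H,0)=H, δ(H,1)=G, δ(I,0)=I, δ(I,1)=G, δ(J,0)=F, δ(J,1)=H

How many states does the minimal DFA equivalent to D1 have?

7

Start with accepting vs non-accepting: {H,I} | {A,B,C,D,E,F,G,J}.
Refine {A,B,C,D,E,F,G,J} on symbol 0: members go to different blocks, giving {B,C,D,E,G,J} and {A,F}.
Refine {B,C,D,E,G,J} on symbol 0: members go to different blocks, giving {B,C,D,G} and {E,J}.
On input 1, block {B,C,D,G} splits into {D,G} and {B} and {C}.
Split {D,G} by δ(·,0) → {D} and {G}.
The partition is now stable with 7 blocks: {H,I} | {D} | {A,F} | {E,J} | {B} | {C} | {G}.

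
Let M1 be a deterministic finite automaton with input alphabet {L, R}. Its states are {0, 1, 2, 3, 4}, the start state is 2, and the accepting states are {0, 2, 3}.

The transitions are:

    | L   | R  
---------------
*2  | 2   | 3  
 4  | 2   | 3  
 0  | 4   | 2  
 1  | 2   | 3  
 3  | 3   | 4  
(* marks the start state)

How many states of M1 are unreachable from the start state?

2

Starting at 2 and following transitions, the reachable set is {2, 3, 4}. That leaves 0, 1 unreachable — 2 in total.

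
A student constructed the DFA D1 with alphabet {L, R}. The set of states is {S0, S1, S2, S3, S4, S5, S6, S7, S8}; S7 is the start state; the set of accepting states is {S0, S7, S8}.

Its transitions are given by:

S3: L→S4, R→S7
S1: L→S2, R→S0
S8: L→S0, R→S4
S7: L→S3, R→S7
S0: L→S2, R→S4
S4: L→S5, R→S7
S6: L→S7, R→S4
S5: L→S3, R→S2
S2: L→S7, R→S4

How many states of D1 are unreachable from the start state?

Starting at S7 and following transitions, the reachable set is {S2, S3, S4, S5, S7}. That leaves S0, S1, S6, S8 unreachable — 4 in total.

4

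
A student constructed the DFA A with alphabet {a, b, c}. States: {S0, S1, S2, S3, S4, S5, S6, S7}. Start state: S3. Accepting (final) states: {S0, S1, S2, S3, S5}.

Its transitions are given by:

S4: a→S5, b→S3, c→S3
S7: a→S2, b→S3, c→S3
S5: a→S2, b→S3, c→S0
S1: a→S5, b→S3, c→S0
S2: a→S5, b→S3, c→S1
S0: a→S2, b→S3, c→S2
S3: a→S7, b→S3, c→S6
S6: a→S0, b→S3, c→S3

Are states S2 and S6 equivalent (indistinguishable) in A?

States {S4} cannot be reached from the start state, so discard them.
Initial partition by acceptance: {S0,S1,S2,S3,S5} | {S6,S7}.
Refine {S0,S1,S2,S3,S5} on symbol a: members go to different blocks, giving {S0,S1,S2,S5} and {S3}.
Stable partition: {S0,S1,S2,S5} | {S6,S7} | {S3} — 3 equivalence classes.
S2 and S6 end up in different blocks, so they are distinguishable. For instance, the string 'ε' is accepted from only S2.

No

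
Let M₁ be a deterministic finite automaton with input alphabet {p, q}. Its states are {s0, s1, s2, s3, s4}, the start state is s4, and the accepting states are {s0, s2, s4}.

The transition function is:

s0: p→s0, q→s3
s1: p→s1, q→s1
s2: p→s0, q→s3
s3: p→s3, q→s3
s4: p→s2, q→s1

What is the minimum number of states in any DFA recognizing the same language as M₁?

2

All states are reachable from the start state.
P0 = {s0,s2,s4} | {s1,s3}.
Stable partition: {s0,s2,s4} | {s1,s3} — 2 equivalence classes.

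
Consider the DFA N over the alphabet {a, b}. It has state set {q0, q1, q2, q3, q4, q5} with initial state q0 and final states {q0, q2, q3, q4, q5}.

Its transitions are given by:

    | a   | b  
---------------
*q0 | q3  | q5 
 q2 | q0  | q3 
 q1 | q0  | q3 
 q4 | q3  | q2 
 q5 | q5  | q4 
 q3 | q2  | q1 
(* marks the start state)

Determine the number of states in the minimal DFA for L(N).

6

All states are reachable from the start state.
Initial partition by acceptance: {q0,q2,q3,q4,q5} | {q1}.
Refine {q0,q2,q3,q4,q5} on symbol b: members go to different blocks, giving {q0,q2,q4,q5} and {q3}.
Refine {q0,q2,q4,q5} on symbol a: members go to different blocks, giving {q0,q4} and {q2,q5}.
Refine {q2,q5} on symbol a: members go to different blocks, giving {q2} and {q5}.
Refine {q0,q4} on symbol b: members go to different blocks, giving {q0} and {q4}.
Stable partition: {q0} | {q1} | {q3} | {q2} | {q5} | {q4} — 6 equivalence classes.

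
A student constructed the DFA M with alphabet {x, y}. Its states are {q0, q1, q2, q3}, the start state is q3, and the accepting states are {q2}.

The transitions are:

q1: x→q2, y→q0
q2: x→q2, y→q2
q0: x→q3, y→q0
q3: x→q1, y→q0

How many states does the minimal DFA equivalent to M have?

P0 = {q2} | {q0,q1,q3}.
Refine {q0,q1,q3} on symbol x: members go to different blocks, giving {q0,q3} and {q1}.
Split {q0,q3} by δ(·,x) → {q0} and {q3}.
The partition is now stable with 4 blocks: {q2} | {q0} | {q1} | {q3}.

4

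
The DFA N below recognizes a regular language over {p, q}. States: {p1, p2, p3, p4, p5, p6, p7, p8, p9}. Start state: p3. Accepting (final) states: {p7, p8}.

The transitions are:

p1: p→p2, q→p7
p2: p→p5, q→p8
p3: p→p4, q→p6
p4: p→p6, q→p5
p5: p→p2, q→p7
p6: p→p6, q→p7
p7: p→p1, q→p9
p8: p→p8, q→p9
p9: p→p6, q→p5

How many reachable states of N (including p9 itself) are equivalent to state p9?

All states are reachable from the start state.
Initial partition by acceptance: {p7,p8} | {p1,p2,p3,p4,p5,p6,p9}.
On input p, block {p7,p8} splits into {p7} and {p8}.
Refine {p1,p2,p3,p4,p5,p6,p9} on symbol q: members go to different blocks, giving {p1,p5,p6} and {p3,p4,p9} and {p2}.
Refine {p1,p5,p6} on symbol p: members go to different blocks, giving {p1,p5} and {p6}.
On input p, block {p3,p4,p9} splits into {p4,p9} and {p3}.
No further refinement is possible. Final partition (7 blocks): {p7} | {p1,p5} | {p8} | {p4,p9} | {p2} | {p6} | {p3}.
State p9 belongs to the block {p4,p9}, which has 2 states.

2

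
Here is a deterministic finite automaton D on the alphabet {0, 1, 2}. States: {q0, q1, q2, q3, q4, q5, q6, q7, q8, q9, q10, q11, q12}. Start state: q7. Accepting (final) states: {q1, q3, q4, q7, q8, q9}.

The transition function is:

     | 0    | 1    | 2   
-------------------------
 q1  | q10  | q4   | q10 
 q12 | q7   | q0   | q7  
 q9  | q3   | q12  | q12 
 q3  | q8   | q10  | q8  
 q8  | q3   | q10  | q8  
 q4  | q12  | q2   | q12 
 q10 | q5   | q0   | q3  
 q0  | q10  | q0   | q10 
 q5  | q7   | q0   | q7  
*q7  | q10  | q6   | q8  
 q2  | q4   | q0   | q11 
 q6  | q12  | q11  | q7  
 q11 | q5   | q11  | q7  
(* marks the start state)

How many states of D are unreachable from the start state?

BFS from q7 reaches {q0, q3, q5, q6, q7, q8, q10, q11, q12}; the 4 state(s) q1, q2, q4, q9 are never visited.

4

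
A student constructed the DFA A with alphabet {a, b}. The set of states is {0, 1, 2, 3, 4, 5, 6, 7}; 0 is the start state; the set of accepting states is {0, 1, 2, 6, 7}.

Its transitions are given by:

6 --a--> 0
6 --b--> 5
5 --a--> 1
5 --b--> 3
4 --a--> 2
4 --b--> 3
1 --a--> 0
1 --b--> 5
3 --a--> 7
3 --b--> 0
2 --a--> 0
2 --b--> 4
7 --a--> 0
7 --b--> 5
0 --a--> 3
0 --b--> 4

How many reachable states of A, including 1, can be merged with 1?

3

First remove the unreachable states {6}; 7 states remain.
Start with accepting vs non-accepting: {0,1,2,7} | {3,4,5}.
Refine {0,1,2,7} on symbol a: members go to different blocks, giving {1,2,7} and {0}.
Split {3,4,5} by δ(·,b) → {4,5} and {3}.
Stable partition: {1,2,7} | {4,5} | {0} | {3} — 4 equivalence classes.
State 1 belongs to the block {1,2,7}, which has 3 states.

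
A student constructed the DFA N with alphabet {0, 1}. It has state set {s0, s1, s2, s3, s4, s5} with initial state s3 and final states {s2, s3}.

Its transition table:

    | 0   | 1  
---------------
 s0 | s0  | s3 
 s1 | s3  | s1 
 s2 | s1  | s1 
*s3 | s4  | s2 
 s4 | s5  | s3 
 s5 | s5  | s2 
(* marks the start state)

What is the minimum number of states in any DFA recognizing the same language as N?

Reachable states from the start: {s1,s2,s3,s4,s5}. Unreachable: {s0} — drop them.
Initial partition by acceptance: {s2,s3} | {s1,s4,s5}.
Split {s2,s3} by δ(·,1) → {s2} and {s3}.
Refine {s1,s4,s5} on symbol 0: members go to different blocks, giving {s4,s5} and {s1}.
Refine {s4,s5} on symbol 1: members go to different blocks, giving {s4} and {s5}.
Stable partition: {s2} | {s4} | {s3} | {s1} | {s5} — 5 equivalence classes.

5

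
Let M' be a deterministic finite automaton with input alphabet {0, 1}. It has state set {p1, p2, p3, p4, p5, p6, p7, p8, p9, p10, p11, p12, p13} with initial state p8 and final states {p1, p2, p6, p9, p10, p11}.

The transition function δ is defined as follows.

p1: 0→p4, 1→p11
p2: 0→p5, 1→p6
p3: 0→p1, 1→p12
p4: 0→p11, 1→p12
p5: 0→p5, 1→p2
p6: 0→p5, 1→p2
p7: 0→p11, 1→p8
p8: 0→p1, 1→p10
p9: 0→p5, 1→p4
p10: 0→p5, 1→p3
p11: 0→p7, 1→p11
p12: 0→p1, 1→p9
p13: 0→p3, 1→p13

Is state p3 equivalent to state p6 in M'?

First remove the unreachable states {p13}; 12 states remain.
P0 = {p1,p2,p6,p9,p10,p11} | {p3,p4,p5,p7,p8,p12}.
On input 1, block {p1,p2,p6,p9,p10,p11} splits into {p1,p2,p6,p11} and {p9,p10}.
On input 0, block {p3,p4,p5,p7,p8,p12} splits into {p3,p4,p7,p8,p12} and {p5}.
Split {p1,p2,p6,p11} by δ(·,0) → {p1,p11} and {p2,p6}.
Split {p3,p4,p7,p8,p12} by δ(·,1) → {p3,p4,p7} and {p8,p12}.
The partition is now stable with 6 blocks: {p1,p11} | {p3,p4,p7} | {p9,p10} | {p5} | {p2,p6} | {p8,p12}.
p3 and p6 end up in different blocks, so they are distinguishable. For instance, the string 'ε' is accepted from only p6.

No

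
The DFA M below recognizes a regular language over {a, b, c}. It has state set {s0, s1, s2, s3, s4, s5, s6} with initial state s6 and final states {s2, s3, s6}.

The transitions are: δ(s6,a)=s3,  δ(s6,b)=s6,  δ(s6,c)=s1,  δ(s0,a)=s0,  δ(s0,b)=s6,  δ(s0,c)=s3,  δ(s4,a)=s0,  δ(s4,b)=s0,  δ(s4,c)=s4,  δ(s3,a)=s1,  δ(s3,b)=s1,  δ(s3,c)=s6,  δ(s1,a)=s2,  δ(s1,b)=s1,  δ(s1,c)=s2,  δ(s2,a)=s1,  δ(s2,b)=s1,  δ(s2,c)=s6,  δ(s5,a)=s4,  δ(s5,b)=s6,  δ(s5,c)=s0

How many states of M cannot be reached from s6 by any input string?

No path from s6 leads to s0, s4, s5; the other 4 states are all reachable.

3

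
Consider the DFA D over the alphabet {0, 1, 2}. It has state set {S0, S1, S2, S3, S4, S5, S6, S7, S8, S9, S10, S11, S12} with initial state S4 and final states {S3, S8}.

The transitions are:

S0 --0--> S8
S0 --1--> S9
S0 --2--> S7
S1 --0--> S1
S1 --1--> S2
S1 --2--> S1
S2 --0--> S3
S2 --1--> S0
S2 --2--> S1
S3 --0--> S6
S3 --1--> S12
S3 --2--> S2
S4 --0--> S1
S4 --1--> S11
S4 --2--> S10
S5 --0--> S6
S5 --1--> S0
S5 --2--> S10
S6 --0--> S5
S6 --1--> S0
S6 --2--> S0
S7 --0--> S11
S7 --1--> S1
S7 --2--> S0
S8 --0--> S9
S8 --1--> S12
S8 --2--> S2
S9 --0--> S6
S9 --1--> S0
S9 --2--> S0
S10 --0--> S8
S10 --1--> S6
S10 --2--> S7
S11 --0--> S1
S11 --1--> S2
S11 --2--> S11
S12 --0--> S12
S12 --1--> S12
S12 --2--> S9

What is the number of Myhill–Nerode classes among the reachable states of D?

Every state is reachable, so we keep all 13.
Start with accepting vs non-accepting: {S3,S8} | {S0,S1,S2,S4,S5,S6,S7,S9,S10,S11,S12}.
On input 0, block {S0,S1,S2,S4,S5,S6,S7,S9,S10,S11,S12} splits into {S1,S4,S5,S6,S7,S9,S11,S12} and {S0,S2,S10}.
Refine {S1,S4,S5,S6,S7,S9,S11,S12} on symbol 1: members go to different blocks, giving {S1,S5,S6,S9,S11} and {S4,S7,S12}.
Split {S1,S5,S6,S9,S11} by δ(·,2) → {S5,S6,S9} and {S1,S11}.
Refine {S0,S2,S10} on symbol 1: members go to different blocks, giving {S0,S10} and {S2}.
Split {S4,S7,S12} by δ(·,0) → {S4,S7} and {S12}.
Stable partition: {S3,S8} | {S5,S6,S9} | {S0,S10} | {S4,S7} | {S1,S11} | {S2} | {S12} — 7 equivalence classes.

7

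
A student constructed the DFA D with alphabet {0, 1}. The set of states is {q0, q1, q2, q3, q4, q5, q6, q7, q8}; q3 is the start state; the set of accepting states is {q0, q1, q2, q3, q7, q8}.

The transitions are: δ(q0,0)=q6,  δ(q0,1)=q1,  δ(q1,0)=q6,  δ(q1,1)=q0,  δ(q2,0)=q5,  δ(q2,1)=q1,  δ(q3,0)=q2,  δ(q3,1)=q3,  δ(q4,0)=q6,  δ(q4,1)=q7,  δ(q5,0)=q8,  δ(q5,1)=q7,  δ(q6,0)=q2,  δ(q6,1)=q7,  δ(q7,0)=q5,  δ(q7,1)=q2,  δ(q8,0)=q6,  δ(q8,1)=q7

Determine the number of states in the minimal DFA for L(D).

Reachable states from the start: {q0,q1,q2,q3,q5,q6,q7,q8}. Unreachable: {q4} — drop them.
Start with accepting vs non-accepting: {q0,q1,q2,q3,q7,q8} | {q5,q6}.
Refine {q0,q1,q2,q3,q7,q8} on symbol 0: members go to different blocks, giving {q0,q1,q2,q7,q8} and {q3}.
No further refinement is possible. Final partition (3 blocks): {q0,q1,q2,q7,q8} | {q5,q6} | {q3}.

3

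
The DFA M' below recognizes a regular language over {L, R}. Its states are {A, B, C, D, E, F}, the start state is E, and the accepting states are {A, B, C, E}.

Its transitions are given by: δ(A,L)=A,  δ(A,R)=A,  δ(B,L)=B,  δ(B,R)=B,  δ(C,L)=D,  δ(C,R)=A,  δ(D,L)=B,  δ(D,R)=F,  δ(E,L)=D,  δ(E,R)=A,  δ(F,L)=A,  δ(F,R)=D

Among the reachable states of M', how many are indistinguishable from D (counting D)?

2

First remove the unreachable states {C}; 5 states remain.
Initial partition by acceptance: {A,B,E} | {D,F}.
On input L, block {A,B,E} splits into {A,B} and {E}.
No further refinement is possible. Final partition (3 blocks): {A,B} | {D,F} | {E}.
State D belongs to the block {D,F}, which has 2 states.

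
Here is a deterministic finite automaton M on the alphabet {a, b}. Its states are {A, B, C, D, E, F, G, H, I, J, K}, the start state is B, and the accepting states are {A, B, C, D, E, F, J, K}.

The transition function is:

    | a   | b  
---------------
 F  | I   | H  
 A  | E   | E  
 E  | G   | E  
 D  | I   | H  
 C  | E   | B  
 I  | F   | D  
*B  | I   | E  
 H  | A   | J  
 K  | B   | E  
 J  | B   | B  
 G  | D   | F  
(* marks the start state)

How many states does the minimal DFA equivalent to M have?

States {C,K} cannot be reached from the start state, so discard them.
P0 = {A,B,D,E,F,J} | {G,H,I}.
Split {A,B,D,E,F,J} by δ(·,a) → {B,D,E,F} and {A,J}.
Split {B,D,E,F} by δ(·,b) → {B,E} and {D,F}.
On input a, block {G,H,I} splits into {G,I} and {H}.
Stable partition: {B,E} | {G,I} | {A,J} | {D,F} | {H} — 5 equivalence classes.

5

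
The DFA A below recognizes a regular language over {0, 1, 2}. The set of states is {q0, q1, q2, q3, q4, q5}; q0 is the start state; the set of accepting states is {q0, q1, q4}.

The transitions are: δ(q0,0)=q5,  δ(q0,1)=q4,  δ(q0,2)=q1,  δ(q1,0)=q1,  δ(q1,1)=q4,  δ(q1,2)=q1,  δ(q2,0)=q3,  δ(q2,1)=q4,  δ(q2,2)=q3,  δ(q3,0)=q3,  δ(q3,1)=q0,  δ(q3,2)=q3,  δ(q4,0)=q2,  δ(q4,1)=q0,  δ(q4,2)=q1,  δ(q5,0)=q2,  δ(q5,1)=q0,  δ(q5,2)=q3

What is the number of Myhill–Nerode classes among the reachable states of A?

Every state is reachable, so we keep all 6.
Initial partition by acceptance: {q0,q1,q4} | {q2,q3,q5}.
Refine {q0,q1,q4} on symbol 0: members go to different blocks, giving {q0,q4} and {q1}.
Stable partition: {q0,q4} | {q2,q3,q5} | {q1} — 3 equivalence classes.

3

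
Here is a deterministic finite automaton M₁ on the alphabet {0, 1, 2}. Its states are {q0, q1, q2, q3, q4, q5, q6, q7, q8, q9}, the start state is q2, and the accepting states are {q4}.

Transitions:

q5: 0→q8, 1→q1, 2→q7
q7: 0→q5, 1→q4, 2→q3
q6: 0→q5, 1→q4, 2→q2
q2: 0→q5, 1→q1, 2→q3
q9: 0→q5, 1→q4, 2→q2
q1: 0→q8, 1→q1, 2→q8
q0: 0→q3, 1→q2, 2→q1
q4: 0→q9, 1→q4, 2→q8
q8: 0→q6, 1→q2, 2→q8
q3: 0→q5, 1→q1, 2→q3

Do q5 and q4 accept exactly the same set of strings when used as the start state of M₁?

No

First remove the unreachable states {q0}; 9 states remain.
Initial partition by acceptance: {q4} | {q1,q2,q3,q5,q6,q7,q8,q9}.
Refine {q1,q2,q3,q5,q6,q7,q8,q9} on symbol 1: members go to different blocks, giving {q1,q2,q3,q5,q8} and {q6,q7,q9}.
On input 0, block {q1,q2,q3,q5,q8} splits into {q1,q2,q3,q5} and {q8}.
Refine {q1,q2,q3,q5} on symbol 0: members go to different blocks, giving {q1,q5} and {q2,q3}.
Refine {q1,q5} on symbol 2: members go to different blocks, giving {q1} and {q5}.
Stable partition: {q4} | {q1} | {q6,q7,q9} | {q8} | {q2,q3} | {q5} — 6 equivalence classes.
q5 and q4 end up in different blocks, so they are distinguishable. For instance, the string 'ε' is accepted from only q4.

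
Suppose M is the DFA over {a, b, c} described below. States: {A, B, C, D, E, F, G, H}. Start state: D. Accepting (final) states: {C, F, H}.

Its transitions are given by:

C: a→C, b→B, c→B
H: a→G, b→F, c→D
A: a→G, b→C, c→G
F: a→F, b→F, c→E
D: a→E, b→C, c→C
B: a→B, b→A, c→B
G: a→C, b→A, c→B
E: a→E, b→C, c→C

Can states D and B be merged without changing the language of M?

No

States {F,H} cannot be reached from the start state, so discard them.
P0 = {C} | {A,B,D,E,G}.
On input a, block {A,B,D,E,G} splits into {A,B,D,E} and {G}.
On input a, block {A,B,D,E} splits into {B,D,E} and {A}.
On input b, block {B,D,E} splits into {D,E} and {B}.
No further refinement is possible. Final partition (5 blocks): {C} | {D,E} | {G} | {A} | {B}.
D and B end up in different blocks, so they are distinguishable. For instance, the string 'b' is accepted from only D.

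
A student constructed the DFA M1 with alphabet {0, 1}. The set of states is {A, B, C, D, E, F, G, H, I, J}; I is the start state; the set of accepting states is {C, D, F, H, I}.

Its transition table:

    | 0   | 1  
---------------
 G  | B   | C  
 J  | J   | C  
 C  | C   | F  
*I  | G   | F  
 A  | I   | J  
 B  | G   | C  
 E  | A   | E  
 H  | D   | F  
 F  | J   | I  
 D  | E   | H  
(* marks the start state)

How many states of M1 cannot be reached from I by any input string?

4

BFS from I reaches {B, C, F, G, I, J}; the 4 state(s) A, D, E, H are never visited.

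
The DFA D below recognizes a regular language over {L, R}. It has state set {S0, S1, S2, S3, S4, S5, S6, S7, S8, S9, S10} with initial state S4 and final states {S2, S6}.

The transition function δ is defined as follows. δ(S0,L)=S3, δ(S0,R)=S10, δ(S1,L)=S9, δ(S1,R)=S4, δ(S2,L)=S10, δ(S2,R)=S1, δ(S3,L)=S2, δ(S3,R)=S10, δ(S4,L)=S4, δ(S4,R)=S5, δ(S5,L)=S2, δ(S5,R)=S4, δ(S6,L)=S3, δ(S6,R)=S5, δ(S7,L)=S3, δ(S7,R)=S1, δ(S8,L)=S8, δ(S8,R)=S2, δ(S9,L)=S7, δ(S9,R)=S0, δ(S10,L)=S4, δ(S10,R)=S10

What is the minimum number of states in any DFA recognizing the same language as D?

9

First remove the unreachable states {S6,S8}; 9 states remain.
Initial partition by acceptance: {S2} | {S0,S1,S3,S4,S5,S7,S9,S10}.
Split {S0,S1,S3,S4,S5,S7,S9,S10} by δ(·,L) → {S0,S1,S4,S7,S9,S10} and {S3,S5}.
Refine {S0,S1,S4,S7,S9,S10} on symbol L: members go to different blocks, giving {S1,S4,S9,S10} and {S0,S7}.
Refine {S1,S4,S9,S10} on symbol L: members go to different blocks, giving {S1,S4,S10} and {S9}.
On input L, block {S1,S4,S10} splits into {S4,S10} and {S1}.
On input R, block {S4,S10} splits into {S4} and {S10}.
Refine {S3,S5} on symbol R: members go to different blocks, giving {S3} and {S5}.
Split {S0,S7} by δ(·,R) → {S0} and {S7}.
The partition is now stable with 9 blocks: {S2} | {S4} | {S3} | {S0} | {S9} | {S1} | {S10} | {S5} | {S7}.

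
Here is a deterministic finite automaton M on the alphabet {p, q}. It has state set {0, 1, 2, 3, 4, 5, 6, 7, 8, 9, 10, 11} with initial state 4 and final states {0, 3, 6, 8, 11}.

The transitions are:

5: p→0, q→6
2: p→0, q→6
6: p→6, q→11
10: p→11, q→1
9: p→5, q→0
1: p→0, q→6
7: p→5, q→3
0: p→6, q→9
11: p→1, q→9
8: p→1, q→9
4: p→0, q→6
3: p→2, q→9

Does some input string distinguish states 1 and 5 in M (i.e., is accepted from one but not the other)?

First remove the unreachable states {2,3,7,8,10}; 7 states remain.
P0 = {0,6,11} | {1,4,5,9}.
Split {0,6,11} by δ(·,p) → {0,6} and {11}.
Refine {0,6} on symbol q: members go to different blocks, giving {0} and {6}.
Refine {1,4,5,9} on symbol p: members go to different blocks, giving {1,4,5} and {9}.
Stable partition: {0} | {1,4,5} | {11} | {6} | {9} — 5 equivalence classes.
1 and 5 lie in the same block of the stable partition, so they are equivalent — no string distinguishes them.

No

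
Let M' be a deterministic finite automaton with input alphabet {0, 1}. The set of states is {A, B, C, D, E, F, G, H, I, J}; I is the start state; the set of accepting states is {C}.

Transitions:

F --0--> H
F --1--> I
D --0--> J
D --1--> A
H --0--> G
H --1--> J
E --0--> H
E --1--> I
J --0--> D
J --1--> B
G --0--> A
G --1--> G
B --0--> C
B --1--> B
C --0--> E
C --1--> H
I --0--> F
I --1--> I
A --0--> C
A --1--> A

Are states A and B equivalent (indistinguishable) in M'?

Initial partition by acceptance: {C} | {A,B,D,E,F,G,H,I,J}.
Split {A,B,D,E,F,G,H,I,J} by δ(·,0) → {D,E,F,G,H,I,J} and {A,B}.
Split {D,E,F,G,H,I,J} by δ(·,0) → {D,E,F,H,I,J} and {G}.
Split {D,E,F,H,I,J} by δ(·,0) → {D,E,F,I,J} and {H}.
On input 0, block {D,E,F,I,J} splits into {D,I,J} and {E,F}.
Split {D,I,J} by δ(·,0) → {D,J} and {I}.
The partition is now stable with 7 blocks: {C} | {D,J} | {A,B} | {G} | {H} | {E,F} | {I}.
A and B lie in the same block of the stable partition, so they are equivalent — no string distinguishes them.

Yes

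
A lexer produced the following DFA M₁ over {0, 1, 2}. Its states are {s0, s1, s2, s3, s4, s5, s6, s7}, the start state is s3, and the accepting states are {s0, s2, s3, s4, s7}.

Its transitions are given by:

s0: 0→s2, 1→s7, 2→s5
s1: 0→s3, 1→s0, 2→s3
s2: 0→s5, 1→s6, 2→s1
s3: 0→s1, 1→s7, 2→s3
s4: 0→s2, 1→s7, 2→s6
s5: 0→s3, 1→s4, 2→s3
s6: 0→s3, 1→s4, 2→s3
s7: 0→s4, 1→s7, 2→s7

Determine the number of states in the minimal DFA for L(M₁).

All states are reachable from the start state.
P0 = {s0,s2,s3,s4,s7} | {s1,s5,s6}.
On input 0, block {s0,s2,s3,s4,s7} splits into {s0,s4,s7} and {s2,s3}.
Split {s0,s4,s7} by δ(·,0) → {s0,s4} and {s7}.
Split {s2,s3} by δ(·,1) → {s2} and {s3}.
No further refinement is possible. Final partition (5 blocks): {s0,s4} | {s1,s5,s6} | {s2} | {s7} | {s3}.

5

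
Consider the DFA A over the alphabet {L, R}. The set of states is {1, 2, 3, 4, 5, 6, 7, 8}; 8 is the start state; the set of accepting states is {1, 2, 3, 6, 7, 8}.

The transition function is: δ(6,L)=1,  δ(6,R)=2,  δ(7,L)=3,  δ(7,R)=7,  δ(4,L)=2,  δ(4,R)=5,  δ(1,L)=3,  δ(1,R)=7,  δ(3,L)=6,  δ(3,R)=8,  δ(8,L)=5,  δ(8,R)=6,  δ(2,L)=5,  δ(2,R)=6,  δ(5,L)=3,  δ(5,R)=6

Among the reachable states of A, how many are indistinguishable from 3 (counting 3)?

1

Reachable states from the start: {1,2,3,5,6,7,8}. Unreachable: {4} — drop them.
P0 = {1,2,3,6,7,8} | {5}.
Split {1,2,3,6,7,8} by δ(·,L) → {1,3,6,7} and {2,8}.
Refine {1,3,6,7} on symbol R: members go to different blocks, giving {1,7} and {3,6}.
On input L, block {3,6} splits into {3} and {6}.
Stable partition: {1,7} | {5} | {2,8} | {3} | {6} — 5 equivalence classes.
State 3 belongs to the block {3}, which has 1 states.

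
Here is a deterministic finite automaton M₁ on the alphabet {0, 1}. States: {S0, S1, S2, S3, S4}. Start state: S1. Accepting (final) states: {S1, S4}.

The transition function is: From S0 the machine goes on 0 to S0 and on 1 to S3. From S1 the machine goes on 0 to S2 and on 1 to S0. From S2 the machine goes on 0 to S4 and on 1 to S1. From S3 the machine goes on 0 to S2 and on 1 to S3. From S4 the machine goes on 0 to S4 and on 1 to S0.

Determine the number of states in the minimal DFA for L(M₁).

5

Start with accepting vs non-accepting: {S1,S4} | {S0,S2,S3}.
On input 0, block {S1,S4} splits into {S1} and {S4}.
On input 0, block {S0,S2,S3} splits into {S0,S3} and {S2}.
On input 0, block {S0,S3} splits into {S0} and {S3}.
Stable partition: {S1} | {S0} | {S4} | {S2} | {S3} — 5 equivalence classes.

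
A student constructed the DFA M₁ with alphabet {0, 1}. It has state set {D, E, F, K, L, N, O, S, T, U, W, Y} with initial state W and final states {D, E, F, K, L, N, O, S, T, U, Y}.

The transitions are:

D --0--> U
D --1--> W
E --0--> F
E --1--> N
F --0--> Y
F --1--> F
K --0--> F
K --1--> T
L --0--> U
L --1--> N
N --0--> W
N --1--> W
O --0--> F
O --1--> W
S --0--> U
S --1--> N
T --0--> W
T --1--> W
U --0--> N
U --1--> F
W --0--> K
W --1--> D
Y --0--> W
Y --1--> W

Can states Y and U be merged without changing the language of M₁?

First remove the unreachable states {E,L,O,S}; 8 states remain.
Start with accepting vs non-accepting: {D,F,K,N,T,U,Y} | {W}.
Split {D,F,K,N,T,U,Y} by δ(·,0) → {D,F,K,U} and {N,T,Y}.
Refine {D,F,K,U} on symbol 0: members go to different blocks, giving {D,K} and {F,U}.
On input 1, block {D,K} splits into {K} and {D}.
Stable partition: {K} | {W} | {N,T,Y} | {F,U} | {D} — 5 equivalence classes.
Y and U end up in different blocks, so they are distinguishable. For instance, the string '0' is accepted from only U.

No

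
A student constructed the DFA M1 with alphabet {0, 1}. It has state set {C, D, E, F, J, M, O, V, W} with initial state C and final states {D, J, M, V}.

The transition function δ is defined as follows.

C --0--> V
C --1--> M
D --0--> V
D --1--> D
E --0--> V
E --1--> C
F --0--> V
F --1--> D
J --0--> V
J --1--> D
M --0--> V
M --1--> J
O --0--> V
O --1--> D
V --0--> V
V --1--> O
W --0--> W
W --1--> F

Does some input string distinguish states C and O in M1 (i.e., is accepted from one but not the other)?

States {E,F,W} cannot be reached from the start state, so discard them.
Start with accepting vs non-accepting: {D,J,M,V} | {C,O}.
On input 1, block {D,J,M,V} splits into {D,J,M} and {V}.
No further refinement is possible. Final partition (3 blocks): {D,J,M} | {C,O} | {V}.
C and O lie in the same block of the stable partition, so they are equivalent — no string distinguishes them.

No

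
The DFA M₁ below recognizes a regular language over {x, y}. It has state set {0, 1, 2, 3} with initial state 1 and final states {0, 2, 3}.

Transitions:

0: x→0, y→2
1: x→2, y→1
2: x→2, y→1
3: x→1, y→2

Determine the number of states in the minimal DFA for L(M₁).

2

States {0,3} cannot be reached from the start state, so discard them.
P0 = {2} | {1}.
No further refinement is possible. Final partition (2 blocks): {2} | {1}.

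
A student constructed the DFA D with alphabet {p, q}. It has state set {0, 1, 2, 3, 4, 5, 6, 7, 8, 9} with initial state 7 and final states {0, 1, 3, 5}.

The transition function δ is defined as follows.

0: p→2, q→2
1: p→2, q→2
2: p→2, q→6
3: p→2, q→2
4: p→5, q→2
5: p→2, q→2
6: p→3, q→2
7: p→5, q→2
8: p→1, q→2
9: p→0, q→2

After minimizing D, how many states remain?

States {0,1,4,8,9} cannot be reached from the start state, so discard them.
Initial partition by acceptance: {3,5} | {2,6,7}.
On input p, block {2,6,7} splits into {6,7} and {2}.
Stable partition: {3,5} | {6,7} | {2} — 3 equivalence classes.

3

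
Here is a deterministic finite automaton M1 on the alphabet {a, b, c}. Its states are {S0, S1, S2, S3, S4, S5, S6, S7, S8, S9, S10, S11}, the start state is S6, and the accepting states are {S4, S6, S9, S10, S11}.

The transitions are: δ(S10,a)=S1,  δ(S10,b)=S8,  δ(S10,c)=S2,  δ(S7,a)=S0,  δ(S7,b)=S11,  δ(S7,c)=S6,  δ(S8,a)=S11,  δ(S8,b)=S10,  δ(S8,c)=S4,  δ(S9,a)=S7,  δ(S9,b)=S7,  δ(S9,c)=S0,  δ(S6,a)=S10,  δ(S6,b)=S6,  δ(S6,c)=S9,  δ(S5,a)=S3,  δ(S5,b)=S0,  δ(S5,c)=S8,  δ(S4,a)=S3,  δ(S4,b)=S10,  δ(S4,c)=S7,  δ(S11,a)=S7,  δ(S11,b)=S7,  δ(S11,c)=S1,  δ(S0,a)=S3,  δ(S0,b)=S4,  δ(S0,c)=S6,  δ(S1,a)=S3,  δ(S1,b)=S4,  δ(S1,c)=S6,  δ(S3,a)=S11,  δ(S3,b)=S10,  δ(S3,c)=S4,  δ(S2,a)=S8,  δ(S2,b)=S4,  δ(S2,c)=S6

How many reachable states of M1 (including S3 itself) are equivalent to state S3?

First remove the unreachable states {S5}; 11 states remain.
Start with accepting vs non-accepting: {S4,S6,S9,S10,S11} | {S0,S1,S2,S3,S7,S8}.
Refine {S4,S6,S9,S10,S11} on symbol a: members go to different blocks, giving {S4,S9,S10,S11} and {S6}.
On input b, block {S4,S9,S10,S11} splits into {S9,S10,S11} and {S4}.
On input a, block {S0,S1,S2,S3,S7,S8} splits into {S0,S1,S2,S7} and {S3,S8}.
On input b, block {S9,S10,S11} splits into {S9,S11} and {S10}.
Refine {S0,S1,S2,S7} on symbol a: members go to different blocks, giving {S0,S1,S2} and {S7}.
No further refinement is possible. Final partition (7 blocks): {S9,S11} | {S0,S1,S2} | {S6} | {S4} | {S3,S8} | {S10} | {S7}.
The equivalence class containing S3 is {S3,S8}, of size 2.

2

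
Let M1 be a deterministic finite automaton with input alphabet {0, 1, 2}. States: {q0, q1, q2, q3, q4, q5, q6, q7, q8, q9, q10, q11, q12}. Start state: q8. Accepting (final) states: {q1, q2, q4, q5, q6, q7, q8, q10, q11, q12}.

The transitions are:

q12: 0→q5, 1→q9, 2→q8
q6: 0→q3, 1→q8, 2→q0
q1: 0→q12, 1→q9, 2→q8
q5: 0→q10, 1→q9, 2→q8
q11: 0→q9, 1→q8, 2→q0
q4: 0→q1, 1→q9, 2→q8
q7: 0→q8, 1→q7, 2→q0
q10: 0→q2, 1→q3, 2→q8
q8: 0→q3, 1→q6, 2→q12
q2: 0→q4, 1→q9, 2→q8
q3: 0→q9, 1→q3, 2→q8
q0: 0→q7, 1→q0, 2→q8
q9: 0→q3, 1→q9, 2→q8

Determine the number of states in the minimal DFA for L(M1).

Reachable states from the start: {q0,q1,q2,q3,q4,q5,q6,q7,q8,q9,q10,q12}. Unreachable: {q11} — drop them.
Start with accepting vs non-accepting: {q1,q2,q4,q5,q6,q7,q8,q10,q12} | {q0,q3,q9}.
On input 0, block {q1,q2,q4,q5,q6,q7,q8,q10,q12} splits into {q1,q2,q4,q5,q7,q10,q12} and {q6,q8}.
On input 0, block {q1,q2,q4,q5,q7,q10,q12} splits into {q1,q2,q4,q5,q10,q12} and {q7}.
Split {q0,q3,q9} by δ(·,0) → {q3,q9} and {q0}.
Split {q6,q8} by δ(·,2) → {q6} and {q8}.
The partition is now stable with 6 blocks: {q1,q2,q4,q5,q10,q12} | {q3,q9} | {q6} | {q7} | {q0} | {q8}.

6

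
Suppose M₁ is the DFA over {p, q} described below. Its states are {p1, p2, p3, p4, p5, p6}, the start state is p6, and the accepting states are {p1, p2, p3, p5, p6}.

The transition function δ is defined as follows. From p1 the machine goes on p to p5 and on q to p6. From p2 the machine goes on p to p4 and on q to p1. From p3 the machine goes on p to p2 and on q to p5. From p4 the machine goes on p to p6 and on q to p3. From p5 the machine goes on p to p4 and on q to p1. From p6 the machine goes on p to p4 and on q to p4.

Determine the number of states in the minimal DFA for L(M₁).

Every state is reachable, so we keep all 6.
P0 = {p1,p2,p3,p5,p6} | {p4}.
Split {p1,p2,p3,p5,p6} by δ(·,p) → {p2,p5,p6} and {p1,p3}.
Split {p2,p5,p6} by δ(·,q) → {p2,p5} and {p6}.
Split {p1,p3} by δ(·,q) → {p1} and {p3}.
The partition is now stable with 5 blocks: {p2,p5} | {p4} | {p1} | {p6} | {p3}.

5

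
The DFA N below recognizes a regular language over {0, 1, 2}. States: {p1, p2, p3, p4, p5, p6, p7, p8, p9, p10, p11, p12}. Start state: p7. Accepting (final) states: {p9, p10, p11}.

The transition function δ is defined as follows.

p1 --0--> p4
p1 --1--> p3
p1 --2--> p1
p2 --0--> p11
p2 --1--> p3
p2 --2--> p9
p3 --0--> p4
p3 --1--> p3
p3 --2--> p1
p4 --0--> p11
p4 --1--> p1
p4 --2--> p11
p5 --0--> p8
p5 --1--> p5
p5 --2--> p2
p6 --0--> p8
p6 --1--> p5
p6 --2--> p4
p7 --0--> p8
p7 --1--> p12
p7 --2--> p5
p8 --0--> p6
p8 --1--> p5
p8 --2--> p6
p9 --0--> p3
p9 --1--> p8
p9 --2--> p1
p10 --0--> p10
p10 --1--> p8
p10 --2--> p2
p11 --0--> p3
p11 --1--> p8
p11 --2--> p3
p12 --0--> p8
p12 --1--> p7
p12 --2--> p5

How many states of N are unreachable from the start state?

1

No path from p7 leads to p10; the other 11 states are all reachable.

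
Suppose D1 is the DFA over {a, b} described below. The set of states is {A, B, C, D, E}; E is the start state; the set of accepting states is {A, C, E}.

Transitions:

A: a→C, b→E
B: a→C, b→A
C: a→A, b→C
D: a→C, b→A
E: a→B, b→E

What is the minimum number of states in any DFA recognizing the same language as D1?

4

States {D} cannot be reached from the start state, so discard them.
P0 = {A,C,E} | {B}.
On input a, block {A,C,E} splits into {A,C} and {E}.
Refine {A,C} on symbol b: members go to different blocks, giving {A} and {C}.
No further refinement is possible. Final partition (4 blocks): {A} | {B} | {E} | {C}.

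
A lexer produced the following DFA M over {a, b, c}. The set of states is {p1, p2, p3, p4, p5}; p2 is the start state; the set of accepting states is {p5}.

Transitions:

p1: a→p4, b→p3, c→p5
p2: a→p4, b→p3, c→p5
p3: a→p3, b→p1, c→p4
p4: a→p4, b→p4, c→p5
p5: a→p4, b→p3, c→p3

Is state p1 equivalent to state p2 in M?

Yes

Initial partition by acceptance: {p5} | {p1,p2,p3,p4}.
Split {p1,p2,p3,p4} by δ(·,c) → {p1,p2,p4} and {p3}.
On input b, block {p1,p2,p4} splits into {p1,p2} and {p4}.
No further refinement is possible. Final partition (4 blocks): {p5} | {p1,p2} | {p3} | {p4}.
p1 and p2 lie in the same block of the stable partition, so they are equivalent — no string distinguishes them.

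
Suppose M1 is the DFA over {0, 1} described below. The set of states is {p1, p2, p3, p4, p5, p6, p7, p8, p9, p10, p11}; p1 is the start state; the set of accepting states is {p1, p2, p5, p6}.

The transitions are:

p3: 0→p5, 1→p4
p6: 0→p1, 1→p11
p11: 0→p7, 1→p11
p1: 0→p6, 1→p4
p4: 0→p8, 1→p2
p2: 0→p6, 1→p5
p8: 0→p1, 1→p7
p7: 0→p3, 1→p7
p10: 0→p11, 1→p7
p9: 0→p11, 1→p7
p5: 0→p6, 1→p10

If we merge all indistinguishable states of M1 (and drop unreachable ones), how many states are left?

10

First remove the unreachable states {p9}; 10 states remain.
Start with accepting vs non-accepting: {p1,p2,p5,p6} | {p3,p4,p7,p8,p10,p11}.
Refine {p1,p2,p5,p6} on symbol 1: members go to different blocks, giving {p1,p5,p6} and {p2}.
Refine {p3,p4,p7,p8,p10,p11} on symbol 0: members go to different blocks, giving {p4,p7,p10,p11} and {p3,p8}.
Refine {p4,p7,p10,p11} on symbol 0: members go to different blocks, giving {p4,p7} and {p10,p11}.
Refine {p1,p5,p6} on symbol 1: members go to different blocks, giving {p5,p6} and {p1}.
Refine {p5,p6} on symbol 0: members go to different blocks, giving {p5} and {p6}.
Split {p4,p7} by δ(·,1) → {p4} and {p7}.
On input 0, block {p3,p8} splits into {p3} and {p8}.
Split {p10,p11} by δ(·,0) → {p10} and {p11}.
No further refinement is possible. Final partition (10 blocks): {p5} | {p4} | {p2} | {p3} | {p10} | {p1} | {p6} | {p7} | {p8} | {p11}.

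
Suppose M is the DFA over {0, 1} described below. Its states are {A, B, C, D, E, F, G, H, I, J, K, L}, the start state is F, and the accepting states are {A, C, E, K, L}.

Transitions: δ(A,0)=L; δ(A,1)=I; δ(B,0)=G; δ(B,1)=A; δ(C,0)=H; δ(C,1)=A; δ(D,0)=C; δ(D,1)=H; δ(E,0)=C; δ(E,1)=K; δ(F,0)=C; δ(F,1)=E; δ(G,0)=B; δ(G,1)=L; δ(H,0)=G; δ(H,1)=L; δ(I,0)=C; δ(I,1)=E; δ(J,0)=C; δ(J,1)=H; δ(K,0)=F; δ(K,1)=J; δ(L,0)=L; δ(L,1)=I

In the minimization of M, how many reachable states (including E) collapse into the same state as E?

1

States {D} cannot be reached from the start state, so discard them.
Initial partition by acceptance: {A,C,E,K,L} | {B,F,G,H,I,J}.
Refine {A,C,E,K,L} on symbol 0: members go to different blocks, giving {A,E,L} and {C,K}.
Refine {A,E,L} on symbol 0: members go to different blocks, giving {A,L} and {E}.
Refine {B,F,G,H,I,J} on symbol 0: members go to different blocks, giving {B,G,H} and {F,I,J}.
Split {C,K} by δ(·,0) → {C} and {K}.
Split {F,I,J} by δ(·,1) → {F,I} and {J}.
Stable partition: {A,L} | {B,G,H} | {C} | {E} | {F,I} | {K} | {J} — 7 equivalence classes.
State E belongs to the block {E}, which has 1 states.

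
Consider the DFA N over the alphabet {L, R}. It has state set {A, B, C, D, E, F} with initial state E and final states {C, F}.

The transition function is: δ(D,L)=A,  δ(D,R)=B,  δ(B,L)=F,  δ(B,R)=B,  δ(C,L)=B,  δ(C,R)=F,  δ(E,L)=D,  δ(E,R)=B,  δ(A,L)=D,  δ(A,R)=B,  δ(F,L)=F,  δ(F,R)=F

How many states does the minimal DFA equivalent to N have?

First remove the unreachable states {C}; 5 states remain.
P0 = {F} | {A,B,D,E}.
Split {A,B,D,E} by δ(·,L) → {A,D,E} and {B}.
The partition is now stable with 3 blocks: {F} | {A,D,E} | {B}.

3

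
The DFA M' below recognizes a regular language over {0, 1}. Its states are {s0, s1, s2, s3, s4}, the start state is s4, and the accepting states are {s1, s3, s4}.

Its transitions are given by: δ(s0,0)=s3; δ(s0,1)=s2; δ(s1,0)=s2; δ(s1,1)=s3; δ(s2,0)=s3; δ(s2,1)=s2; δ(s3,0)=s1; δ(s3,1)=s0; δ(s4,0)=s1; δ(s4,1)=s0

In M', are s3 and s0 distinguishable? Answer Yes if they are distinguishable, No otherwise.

All states are reachable from the start state.
Initial partition by acceptance: {s1,s3,s4} | {s0,s2}.
Refine {s1,s3,s4} on symbol 0: members go to different blocks, giving {s3,s4} and {s1}.
Stable partition: {s3,s4} | {s0,s2} | {s1} — 3 equivalence classes.
s3 and s0 end up in different blocks, so they are distinguishable. For instance, the string 'ε' is accepted from only s3.

Yes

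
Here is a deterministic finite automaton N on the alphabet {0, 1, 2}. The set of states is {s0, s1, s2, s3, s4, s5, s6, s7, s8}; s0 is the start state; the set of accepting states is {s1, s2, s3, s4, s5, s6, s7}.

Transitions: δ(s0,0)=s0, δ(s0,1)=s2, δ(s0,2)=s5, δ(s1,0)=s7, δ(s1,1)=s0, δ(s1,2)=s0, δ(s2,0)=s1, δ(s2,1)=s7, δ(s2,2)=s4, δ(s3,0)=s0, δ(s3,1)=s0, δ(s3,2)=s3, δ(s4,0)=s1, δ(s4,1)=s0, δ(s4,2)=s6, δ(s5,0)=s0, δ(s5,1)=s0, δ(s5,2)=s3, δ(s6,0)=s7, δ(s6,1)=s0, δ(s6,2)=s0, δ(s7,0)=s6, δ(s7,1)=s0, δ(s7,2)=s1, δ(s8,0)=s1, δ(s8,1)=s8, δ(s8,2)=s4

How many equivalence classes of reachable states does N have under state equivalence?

Reachable states from the start: {s0,s1,s2,s3,s4,s5,s6,s7}. Unreachable: {s8} — drop them.
Start with accepting vs non-accepting: {s1,s2,s3,s4,s5,s6,s7} | {s0}.
Refine {s1,s2,s3,s4,s5,s6,s7} on symbol 0: members go to different blocks, giving {s1,s2,s4,s6,s7} and {s3,s5}.
On input 1, block {s1,s2,s4,s6,s7} splits into {s1,s4,s6,s7} and {s2}.
On input 2, block {s1,s4,s6,s7} splits into {s1,s6} and {s4,s7}.
The partition is now stable with 5 blocks: {s1,s6} | {s0} | {s3,s5} | {s2} | {s4,s7}.

5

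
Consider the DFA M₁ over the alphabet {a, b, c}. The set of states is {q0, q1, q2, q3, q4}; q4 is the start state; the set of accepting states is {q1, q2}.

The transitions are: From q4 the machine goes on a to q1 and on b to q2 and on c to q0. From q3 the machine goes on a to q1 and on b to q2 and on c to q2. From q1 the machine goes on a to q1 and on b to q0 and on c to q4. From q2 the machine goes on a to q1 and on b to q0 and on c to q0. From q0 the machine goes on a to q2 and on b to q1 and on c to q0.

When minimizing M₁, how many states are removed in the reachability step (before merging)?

1

Starting at q4 and following transitions, the reachable set is {q0, q1, q2, q4}. That leaves q3 unreachable — 1 in total.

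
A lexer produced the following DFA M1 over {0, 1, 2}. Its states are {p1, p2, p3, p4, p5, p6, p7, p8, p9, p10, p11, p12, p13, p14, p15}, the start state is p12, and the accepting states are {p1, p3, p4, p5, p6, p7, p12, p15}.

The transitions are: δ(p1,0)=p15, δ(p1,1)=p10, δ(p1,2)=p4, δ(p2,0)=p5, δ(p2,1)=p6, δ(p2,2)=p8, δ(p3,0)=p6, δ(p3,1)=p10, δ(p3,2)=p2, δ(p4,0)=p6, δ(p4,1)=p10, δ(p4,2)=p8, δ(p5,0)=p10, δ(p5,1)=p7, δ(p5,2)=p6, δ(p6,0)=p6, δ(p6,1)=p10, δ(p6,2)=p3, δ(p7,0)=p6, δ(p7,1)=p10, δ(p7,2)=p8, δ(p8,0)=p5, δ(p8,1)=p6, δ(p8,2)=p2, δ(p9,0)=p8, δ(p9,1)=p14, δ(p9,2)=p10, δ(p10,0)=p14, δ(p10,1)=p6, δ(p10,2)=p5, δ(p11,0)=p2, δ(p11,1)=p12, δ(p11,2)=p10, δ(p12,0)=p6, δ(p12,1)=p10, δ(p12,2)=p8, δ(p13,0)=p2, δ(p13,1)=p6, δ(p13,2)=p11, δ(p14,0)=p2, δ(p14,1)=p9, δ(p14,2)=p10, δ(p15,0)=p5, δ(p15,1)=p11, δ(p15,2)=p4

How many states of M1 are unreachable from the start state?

5

BFS from p12 reaches {p2, p3, p5, p6, p7, p8, p9, p10, p12, p14}; the 5 state(s) p1, p4, p11, p13, p15 are never visited.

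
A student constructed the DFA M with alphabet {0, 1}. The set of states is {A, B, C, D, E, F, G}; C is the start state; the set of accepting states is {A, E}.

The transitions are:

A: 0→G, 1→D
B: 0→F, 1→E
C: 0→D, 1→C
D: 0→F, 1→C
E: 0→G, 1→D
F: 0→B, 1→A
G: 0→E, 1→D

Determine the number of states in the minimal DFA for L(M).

All states are reachable from the start state.
Initial partition by acceptance: {A,E} | {B,C,D,F,G}.
Split {B,C,D,F,G} by δ(·,0) → {B,C,D,F} and {G}.
Refine {B,C,D,F} on symbol 1: members go to different blocks, giving {B,F} and {C,D}.
On input 0, block {C,D} splits into {C} and {D}.
No further refinement is possible. Final partition (5 blocks): {A,E} | {B,F} | {G} | {C} | {D}.

5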